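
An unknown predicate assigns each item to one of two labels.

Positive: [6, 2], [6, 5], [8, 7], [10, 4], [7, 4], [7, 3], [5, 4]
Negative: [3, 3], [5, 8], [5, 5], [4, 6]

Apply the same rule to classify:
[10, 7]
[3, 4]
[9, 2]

Positive, Negative, Positive

Checking candidate rules against both groups, what survives is: first > second.
Positive: [10, 7], since 10 > 7. Negative: [3, 4], since 3 < 4. Positive: [9, 2], since 9 > 2.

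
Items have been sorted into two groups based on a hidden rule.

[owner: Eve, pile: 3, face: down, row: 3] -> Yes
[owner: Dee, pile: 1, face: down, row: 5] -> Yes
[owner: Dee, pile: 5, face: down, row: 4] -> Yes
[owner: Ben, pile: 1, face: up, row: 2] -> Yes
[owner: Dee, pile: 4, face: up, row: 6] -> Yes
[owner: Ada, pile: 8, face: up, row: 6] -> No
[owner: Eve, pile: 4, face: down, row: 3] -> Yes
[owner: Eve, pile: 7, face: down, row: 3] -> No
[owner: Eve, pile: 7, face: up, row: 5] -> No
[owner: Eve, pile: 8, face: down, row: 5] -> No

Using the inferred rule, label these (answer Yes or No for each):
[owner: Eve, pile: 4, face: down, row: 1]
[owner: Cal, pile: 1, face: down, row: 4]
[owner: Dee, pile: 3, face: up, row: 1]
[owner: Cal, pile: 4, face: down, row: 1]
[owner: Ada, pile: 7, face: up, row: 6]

The pattern is that an item is 'Yes' exactly when: pile ≤ 5.
[owner: Eve, pile: 4, face: down, row: 1]: pile = 4 — satisfies this, so Yes. [owner: Cal, pile: 1, face: down, row: 4]: pile = 1 — satisfies this, so Yes. [owner: Dee, pile: 3, face: up, row: 1]: pile = 3 — satisfies this, so Yes. [owner: Cal, pile: 4, face: down, row: 1]: pile = 4 — satisfies this, so Yes. [owner: Ada, pile: 7, face: up, row: 6]: pile = 7 — does not satisfy this, so No.

Yes, Yes, Yes, Yes, No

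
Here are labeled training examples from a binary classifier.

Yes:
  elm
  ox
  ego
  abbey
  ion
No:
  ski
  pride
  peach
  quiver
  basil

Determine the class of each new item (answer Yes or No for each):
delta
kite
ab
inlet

The simplest hypothesis consistent with all the labels is: starts with a vowel.
No: delta, since starts with 'd'.
No: kite, since starts with 'k'.
Yes: ab, since starts with 'a'.
Yes: inlet, since starts with 'i'.

No, No, Yes, Yes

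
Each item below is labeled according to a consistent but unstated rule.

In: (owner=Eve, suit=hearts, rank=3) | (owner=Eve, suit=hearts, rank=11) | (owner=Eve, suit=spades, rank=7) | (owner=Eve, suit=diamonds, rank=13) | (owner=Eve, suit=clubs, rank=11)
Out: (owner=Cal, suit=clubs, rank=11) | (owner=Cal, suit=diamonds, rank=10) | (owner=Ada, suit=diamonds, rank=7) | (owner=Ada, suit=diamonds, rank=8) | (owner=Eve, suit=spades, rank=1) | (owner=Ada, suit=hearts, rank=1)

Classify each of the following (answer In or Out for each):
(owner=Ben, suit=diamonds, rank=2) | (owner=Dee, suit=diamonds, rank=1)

Out, Out

All 'In' examples share one property — owner is Eve AND rank ≥ 3 — and every 'Out' example lacks it.
(owner=Ben, suit=diamonds, rank=2) → owner is Ben, rank = 2 → Out. (owner=Dee, suit=diamonds, rank=1) → owner is Dee, rank = 1 → Out.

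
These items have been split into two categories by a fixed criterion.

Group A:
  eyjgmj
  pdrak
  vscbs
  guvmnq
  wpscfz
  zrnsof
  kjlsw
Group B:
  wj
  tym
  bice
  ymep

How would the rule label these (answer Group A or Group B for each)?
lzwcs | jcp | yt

Rule: length ≥ 5. This holds for each 'Group A' example and fails for each 'Group B' one.
lzwcs: Group A (length 5).
jcp: Group B (length 3).
yt: Group B (length 2).

Group A, Group B, Group B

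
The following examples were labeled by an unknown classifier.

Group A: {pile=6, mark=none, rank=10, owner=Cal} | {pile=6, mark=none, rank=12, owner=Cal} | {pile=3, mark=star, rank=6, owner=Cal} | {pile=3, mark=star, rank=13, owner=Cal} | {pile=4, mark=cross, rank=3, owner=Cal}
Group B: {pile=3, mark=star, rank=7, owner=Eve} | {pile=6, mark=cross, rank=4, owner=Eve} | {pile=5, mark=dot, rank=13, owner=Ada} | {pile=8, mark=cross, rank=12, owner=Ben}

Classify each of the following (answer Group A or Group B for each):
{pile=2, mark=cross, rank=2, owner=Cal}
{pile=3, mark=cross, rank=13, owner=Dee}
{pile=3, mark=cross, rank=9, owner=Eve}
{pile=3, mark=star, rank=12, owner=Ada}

Group A, Group B, Group B, Group B

The simplest hypothesis consistent with all the labels is: owner is Cal.
{pile=2, mark=cross, rank=2, owner=Cal}: Group A (owner is Cal). {pile=3, mark=cross, rank=13, owner=Dee}: Group B (owner is Dee). {pile=3, mark=cross, rank=9, owner=Eve}: Group B (owner is Eve). {pile=3, mark=star, rank=12, owner=Ada}: Group B (owner is Ada).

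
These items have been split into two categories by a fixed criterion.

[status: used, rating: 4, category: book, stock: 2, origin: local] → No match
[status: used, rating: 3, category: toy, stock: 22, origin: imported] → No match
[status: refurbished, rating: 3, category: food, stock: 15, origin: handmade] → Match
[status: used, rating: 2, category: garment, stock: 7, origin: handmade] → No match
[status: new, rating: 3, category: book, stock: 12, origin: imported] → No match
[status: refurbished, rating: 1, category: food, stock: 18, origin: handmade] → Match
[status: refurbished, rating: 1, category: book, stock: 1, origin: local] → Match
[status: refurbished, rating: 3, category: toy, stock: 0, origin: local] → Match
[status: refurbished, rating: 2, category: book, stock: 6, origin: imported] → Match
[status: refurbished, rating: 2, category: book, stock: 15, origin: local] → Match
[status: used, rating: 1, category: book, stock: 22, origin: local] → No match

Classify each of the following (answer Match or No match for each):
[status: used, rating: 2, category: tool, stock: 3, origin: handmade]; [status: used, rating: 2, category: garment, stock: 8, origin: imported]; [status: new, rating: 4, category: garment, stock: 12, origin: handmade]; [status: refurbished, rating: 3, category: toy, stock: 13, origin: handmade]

No match, No match, No match, Match

One predicate separates the groups cleanly: status is refurbished.
[status: used, rating: 2, category: tool, stock: 3, origin: handmade]: status is used, does not pass → No match. [status: used, rating: 2, category: garment, stock: 8, origin: imported]: status is used, does not pass → No match. [status: new, rating: 4, category: garment, stock: 12, origin: handmade]: status is new, does not pass → No match. [status: refurbished, rating: 3, category: toy, stock: 13, origin: handmade]: status is refurbished, passes → Match.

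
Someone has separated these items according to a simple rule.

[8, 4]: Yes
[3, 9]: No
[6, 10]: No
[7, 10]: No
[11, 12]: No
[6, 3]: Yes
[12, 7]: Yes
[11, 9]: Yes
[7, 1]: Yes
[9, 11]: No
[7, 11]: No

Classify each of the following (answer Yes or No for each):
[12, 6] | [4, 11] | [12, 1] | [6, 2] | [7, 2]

Yes, No, Yes, Yes, Yes

'Yes' ⟺ first > second.
[12, 6]: 12 > 6 — fits, so Yes.
[4, 11]: 4 < 11 — does not satisfy this, so No.
[12, 1]: 12 > 1 — fits, so Yes.
[6, 2]: 6 > 2 — fits, so Yes.
[7, 2]: 7 > 2 — fits, so Yes.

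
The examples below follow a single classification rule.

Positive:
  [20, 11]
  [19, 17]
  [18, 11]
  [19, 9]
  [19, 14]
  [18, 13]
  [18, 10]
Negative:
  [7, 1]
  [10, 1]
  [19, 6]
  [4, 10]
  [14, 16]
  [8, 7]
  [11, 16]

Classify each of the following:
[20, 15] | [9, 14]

Positive, Negative

The rule appears to be: first > second AND sum ≥ 27.
[20, 15] → 20 > 15, 20+15 = 35 → Positive. [9, 14] → 9 < 14, 9+14 = 23 → Negative.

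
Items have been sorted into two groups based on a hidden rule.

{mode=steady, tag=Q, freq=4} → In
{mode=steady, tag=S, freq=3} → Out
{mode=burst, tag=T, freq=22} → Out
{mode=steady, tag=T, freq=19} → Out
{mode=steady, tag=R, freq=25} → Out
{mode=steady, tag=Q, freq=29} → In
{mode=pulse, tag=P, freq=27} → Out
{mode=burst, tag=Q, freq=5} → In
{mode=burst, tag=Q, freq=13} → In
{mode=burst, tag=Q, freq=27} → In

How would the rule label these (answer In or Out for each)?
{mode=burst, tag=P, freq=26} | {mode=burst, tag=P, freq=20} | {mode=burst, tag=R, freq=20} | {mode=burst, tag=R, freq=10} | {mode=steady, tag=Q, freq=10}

Looking at the examples, the only property every 'In' case has and every 'Out' case lacks is: tag is Q.

Out, Out, Out, Out, In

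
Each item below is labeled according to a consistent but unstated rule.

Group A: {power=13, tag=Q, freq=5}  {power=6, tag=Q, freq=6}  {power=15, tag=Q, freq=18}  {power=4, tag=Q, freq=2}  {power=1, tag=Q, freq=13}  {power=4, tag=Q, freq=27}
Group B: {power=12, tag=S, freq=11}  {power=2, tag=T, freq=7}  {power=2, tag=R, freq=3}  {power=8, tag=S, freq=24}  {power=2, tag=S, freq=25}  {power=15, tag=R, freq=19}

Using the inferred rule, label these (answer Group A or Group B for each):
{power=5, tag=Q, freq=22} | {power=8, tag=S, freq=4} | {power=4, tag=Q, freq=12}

Every 'Group A' example satisfies: tag is Q. None of the 'Group B' examples do.
{power=5, tag=Q, freq=22}: tag is Q — matches, so Group A.
{power=8, tag=S, freq=4}: tag is S — fails the rule, so Group B.
{power=4, tag=Q, freq=12}: tag is Q — matches, so Group A.

Group A, Group B, Group A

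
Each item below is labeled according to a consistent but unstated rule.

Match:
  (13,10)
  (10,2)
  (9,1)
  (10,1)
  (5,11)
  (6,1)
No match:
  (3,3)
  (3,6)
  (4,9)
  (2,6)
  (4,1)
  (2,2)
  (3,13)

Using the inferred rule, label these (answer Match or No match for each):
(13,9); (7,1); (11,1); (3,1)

Match, Match, Match, No match

The pattern is that an item is 'Match' exactly when: first ≥ 5.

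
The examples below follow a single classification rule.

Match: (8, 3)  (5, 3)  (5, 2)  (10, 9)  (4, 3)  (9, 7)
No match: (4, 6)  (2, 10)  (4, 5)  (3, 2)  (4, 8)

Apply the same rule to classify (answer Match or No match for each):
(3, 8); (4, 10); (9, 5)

No match, No match, Match

One predicate separates the groups cleanly: first > second AND sum ≥ 7.
(3, 8) → 3 < 8, 3+8 = 11 → No match. (4, 10) → 4 < 10, 4+10 = 14 → No match. (9, 5) → 9 > 5, 9+5 = 14 → Match.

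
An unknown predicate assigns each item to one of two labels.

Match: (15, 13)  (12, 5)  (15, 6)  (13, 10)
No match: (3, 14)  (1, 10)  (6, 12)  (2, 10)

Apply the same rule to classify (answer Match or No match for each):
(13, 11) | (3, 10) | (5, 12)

Match, No match, No match

The common property of the 'Match' items is: first > second. No 'No match' item has it.
Match: (13, 11), since 13 > 11.
No match: (3, 10), since 3 < 10.
No match: (5, 12), since 5 < 12.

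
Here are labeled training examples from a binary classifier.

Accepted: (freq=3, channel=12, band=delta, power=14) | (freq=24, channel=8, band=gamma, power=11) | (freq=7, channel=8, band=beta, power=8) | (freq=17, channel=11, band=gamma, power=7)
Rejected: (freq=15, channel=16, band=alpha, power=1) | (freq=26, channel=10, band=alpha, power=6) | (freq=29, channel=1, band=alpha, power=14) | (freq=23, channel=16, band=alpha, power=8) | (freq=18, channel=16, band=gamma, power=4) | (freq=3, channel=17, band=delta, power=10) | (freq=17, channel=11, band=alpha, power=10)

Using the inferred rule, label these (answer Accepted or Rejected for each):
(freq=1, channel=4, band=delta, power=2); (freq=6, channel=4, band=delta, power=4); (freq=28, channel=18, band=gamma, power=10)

Accepted, Accepted, Rejected

The distinguishing property — band is not alpha AND channel ≤ 12 — holds for all the 'Accepted' cases and none of the 'Rejected' cases.
(freq=1, channel=4, band=delta, power=2) — band is delta, channel = 4, hence Accepted.
(freq=6, channel=4, band=delta, power=4) — band is delta, channel = 4, hence Accepted.
(freq=28, channel=18, band=gamma, power=10) — band is gamma, channel = 18, hence Rejected.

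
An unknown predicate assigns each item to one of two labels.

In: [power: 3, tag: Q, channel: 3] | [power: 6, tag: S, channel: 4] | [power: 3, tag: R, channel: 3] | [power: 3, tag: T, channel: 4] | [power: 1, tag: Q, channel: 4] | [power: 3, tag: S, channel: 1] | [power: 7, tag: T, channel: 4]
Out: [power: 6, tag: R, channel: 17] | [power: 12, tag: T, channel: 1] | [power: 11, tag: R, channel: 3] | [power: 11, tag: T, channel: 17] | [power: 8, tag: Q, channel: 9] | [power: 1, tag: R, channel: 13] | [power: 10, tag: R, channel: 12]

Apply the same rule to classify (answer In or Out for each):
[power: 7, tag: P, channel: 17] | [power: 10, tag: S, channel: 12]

Out, Out

The common property of the 'In' items is: power ≤ 7 AND channel ≤ 4. No 'Out' item has it.
[power: 7, tag: P, channel: 17]: Out (power = 7, channel = 17). [power: 10, tag: S, channel: 12]: Out (power = 10, channel = 12).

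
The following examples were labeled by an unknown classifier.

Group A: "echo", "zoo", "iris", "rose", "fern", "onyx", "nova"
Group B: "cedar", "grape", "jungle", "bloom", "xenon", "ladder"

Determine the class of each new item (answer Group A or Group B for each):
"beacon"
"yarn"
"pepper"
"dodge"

Group B, Group A, Group B, Group B

All 'Group A' examples share one property — length ≤ 4 — and every 'Group B' example lacks it.
"beacon": length 6 — does not satisfy this, so Group B.
"yarn": length 4 — qualifies, so Group A.
"pepper": length 6 — does not satisfy this, so Group B.
"dodge": length 5 — does not satisfy this, so Group B.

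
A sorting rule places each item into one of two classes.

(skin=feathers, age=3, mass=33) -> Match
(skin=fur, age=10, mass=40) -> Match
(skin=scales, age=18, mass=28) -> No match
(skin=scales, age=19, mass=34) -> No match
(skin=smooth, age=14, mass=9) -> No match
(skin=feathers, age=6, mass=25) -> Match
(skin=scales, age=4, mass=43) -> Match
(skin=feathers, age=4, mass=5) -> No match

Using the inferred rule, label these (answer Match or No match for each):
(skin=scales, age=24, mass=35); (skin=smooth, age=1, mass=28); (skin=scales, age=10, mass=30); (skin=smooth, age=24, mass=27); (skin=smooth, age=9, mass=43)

Every 'Match' example satisfies: mass ≥ 9 AND age ≤ 10. None of the 'No match' examples do.

No match, Match, Match, No match, Match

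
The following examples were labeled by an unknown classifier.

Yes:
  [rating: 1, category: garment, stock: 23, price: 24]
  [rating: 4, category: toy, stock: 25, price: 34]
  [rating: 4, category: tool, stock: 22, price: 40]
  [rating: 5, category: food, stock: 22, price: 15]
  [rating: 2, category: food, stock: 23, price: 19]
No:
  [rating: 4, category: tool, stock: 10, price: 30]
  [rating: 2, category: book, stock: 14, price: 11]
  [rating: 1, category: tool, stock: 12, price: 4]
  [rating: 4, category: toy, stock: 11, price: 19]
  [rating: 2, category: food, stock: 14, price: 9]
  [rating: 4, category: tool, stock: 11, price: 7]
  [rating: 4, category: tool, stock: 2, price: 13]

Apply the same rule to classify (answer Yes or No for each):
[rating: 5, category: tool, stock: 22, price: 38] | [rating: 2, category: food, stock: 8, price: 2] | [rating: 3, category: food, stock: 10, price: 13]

Yes, No, No

A rule that fits every label: stock ≥ 22 — true of each 'Yes' example, false of each 'No' one.
[rating: 5, category: tool, stock: 22, price: 38]: Yes (stock = 22). [rating: 2, category: food, stock: 8, price: 2]: No (stock = 8). [rating: 3, category: food, stock: 10, price: 13]: No (stock = 10).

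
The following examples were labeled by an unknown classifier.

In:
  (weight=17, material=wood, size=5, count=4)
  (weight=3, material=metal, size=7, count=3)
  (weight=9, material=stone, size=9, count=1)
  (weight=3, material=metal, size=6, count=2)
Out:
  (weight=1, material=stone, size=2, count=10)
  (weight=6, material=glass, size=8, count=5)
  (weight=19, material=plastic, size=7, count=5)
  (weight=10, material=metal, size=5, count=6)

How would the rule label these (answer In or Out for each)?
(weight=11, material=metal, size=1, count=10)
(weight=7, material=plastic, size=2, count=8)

The pattern is that an item is 'In' exactly when: count ≤ 4.
(weight=11, material=metal, size=1, count=10): count = 10, fails this test → Out. (weight=7, material=plastic, size=2, count=8): count = 8, fails this test → Out.

Out, Out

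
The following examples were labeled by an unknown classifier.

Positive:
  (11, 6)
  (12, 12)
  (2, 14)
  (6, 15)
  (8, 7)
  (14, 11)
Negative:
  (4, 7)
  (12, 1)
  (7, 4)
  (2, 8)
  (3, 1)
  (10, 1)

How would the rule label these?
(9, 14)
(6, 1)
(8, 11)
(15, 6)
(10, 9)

Positive, Negative, Positive, Positive, Positive

The common property of the 'Positive' items is: sum ≥ 15. No 'Negative' item has it.
(9, 14) → 9+14 = 23 → Positive.
(6, 1) → 6+1 = 7 → Negative.
(8, 11) → 8+11 = 19 → Positive.
(15, 6) → 15+6 = 21 → Positive.
(10, 9) → 10+9 = 19 → Positive.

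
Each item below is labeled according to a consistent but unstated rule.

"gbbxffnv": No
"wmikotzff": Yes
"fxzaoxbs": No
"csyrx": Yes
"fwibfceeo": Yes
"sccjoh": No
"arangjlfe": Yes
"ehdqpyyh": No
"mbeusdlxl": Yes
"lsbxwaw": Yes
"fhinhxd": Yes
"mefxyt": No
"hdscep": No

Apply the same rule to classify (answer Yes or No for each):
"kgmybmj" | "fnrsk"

Yes, Yes

Comparing the two groups points to one rule — odd length.
Yes: "kgmybmj", since length 7.
Yes: "fnrsk", since length 5.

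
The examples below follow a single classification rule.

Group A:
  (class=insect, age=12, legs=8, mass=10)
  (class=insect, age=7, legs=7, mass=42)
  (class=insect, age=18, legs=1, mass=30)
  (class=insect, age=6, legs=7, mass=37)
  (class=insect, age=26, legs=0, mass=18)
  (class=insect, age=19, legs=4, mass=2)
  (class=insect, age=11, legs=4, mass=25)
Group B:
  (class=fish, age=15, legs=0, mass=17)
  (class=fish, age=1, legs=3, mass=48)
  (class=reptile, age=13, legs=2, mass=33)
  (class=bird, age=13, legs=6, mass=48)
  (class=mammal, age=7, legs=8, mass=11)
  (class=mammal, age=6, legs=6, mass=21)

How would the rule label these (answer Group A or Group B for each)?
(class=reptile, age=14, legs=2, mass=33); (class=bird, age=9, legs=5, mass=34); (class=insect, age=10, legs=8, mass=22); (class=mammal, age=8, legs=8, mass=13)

Group B, Group B, Group A, Group B

All 'Group A' examples share one property — class is insect — and every 'Group B' example lacks it.
(class=reptile, age=14, legs=2, mass=33): Group B (class is reptile). (class=bird, age=9, legs=5, mass=34): Group B (class is bird). (class=insect, age=10, legs=8, mass=22): Group A (class is insect). (class=mammal, age=8, legs=8, mass=13): Group B (class is mammal).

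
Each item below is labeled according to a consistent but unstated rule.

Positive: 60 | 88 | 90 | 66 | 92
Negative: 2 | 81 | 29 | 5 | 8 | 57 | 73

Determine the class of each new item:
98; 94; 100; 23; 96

Every 'Positive' example satisfies: even AND at least 29. None of the 'Negative' examples do.

Positive, Positive, Positive, Negative, Positive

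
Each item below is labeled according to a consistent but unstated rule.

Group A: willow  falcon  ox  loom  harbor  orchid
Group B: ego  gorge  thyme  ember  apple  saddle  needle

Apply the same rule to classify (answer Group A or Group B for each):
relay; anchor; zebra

Group B, Group A, Group B

Comparing the two groups points to one rule — does not contain 'e'.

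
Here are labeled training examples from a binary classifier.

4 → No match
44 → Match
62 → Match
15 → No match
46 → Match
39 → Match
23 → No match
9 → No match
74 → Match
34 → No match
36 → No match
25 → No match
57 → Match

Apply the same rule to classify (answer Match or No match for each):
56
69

Match, Match

The simplest hypothesis consistent with all the labels is: at least 39.
56: 56 ≥ 39 — checks out, so Match. 69: 69 ≥ 39 — checks out, so Match.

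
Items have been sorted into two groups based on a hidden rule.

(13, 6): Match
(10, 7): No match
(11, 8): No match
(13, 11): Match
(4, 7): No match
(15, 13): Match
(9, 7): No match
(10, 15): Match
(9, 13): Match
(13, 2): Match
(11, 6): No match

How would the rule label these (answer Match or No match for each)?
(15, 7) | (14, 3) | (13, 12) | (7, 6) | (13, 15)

Match, Match, Match, No match, Match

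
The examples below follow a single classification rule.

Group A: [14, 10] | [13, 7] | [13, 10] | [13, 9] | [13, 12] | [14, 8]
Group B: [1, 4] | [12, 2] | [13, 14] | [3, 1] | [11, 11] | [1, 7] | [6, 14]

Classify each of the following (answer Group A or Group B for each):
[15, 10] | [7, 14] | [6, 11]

The common property of the 'Group A' items is: first > second AND sum ≥ 20. No 'Group B' item has it.
[15, 10] → 15 > 10, 15+10 = 25 → Group A. [7, 14] → 7 < 14, 7+14 = 21 → Group B. [6, 11] → 6 < 11, 6+11 = 17 → Group B.

Group A, Group B, Group B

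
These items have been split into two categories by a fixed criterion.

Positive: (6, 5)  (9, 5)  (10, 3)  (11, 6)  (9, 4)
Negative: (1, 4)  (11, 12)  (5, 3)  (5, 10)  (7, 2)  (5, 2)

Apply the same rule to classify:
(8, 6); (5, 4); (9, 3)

Positive, Negative, Positive

The simplest hypothesis consistent with all the labels is: first > second AND sum ≥ 11.
(8, 6): 8 > 6, 8+6 = 14 — fits, so Positive. (5, 4): 5 > 4, 5+4 = 9 — doesn't match, so Negative. (9, 3): 9 > 3, 9+3 = 12 — fits, so Positive.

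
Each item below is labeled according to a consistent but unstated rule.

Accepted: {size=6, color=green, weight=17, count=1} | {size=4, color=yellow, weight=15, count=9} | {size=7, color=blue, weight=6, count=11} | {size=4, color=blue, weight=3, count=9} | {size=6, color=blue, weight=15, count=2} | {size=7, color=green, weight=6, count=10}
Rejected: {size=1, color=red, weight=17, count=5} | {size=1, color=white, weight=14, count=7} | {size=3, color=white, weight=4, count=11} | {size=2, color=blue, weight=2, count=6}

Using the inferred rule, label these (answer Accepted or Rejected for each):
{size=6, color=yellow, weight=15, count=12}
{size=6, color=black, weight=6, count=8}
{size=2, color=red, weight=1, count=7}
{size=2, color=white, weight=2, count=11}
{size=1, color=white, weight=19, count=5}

The classifier is using: size ≥ 4.

Accepted, Accepted, Rejected, Rejected, Rejected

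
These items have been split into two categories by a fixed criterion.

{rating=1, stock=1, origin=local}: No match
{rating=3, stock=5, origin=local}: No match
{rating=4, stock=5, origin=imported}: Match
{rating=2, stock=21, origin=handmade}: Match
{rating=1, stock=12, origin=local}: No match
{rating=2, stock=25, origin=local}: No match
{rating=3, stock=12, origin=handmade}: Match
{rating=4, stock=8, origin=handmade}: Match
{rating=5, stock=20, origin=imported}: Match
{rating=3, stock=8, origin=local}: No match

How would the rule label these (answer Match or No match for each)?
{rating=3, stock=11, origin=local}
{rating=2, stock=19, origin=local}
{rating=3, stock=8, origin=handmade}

No match, No match, Match

The rule appears to be: origin is not local.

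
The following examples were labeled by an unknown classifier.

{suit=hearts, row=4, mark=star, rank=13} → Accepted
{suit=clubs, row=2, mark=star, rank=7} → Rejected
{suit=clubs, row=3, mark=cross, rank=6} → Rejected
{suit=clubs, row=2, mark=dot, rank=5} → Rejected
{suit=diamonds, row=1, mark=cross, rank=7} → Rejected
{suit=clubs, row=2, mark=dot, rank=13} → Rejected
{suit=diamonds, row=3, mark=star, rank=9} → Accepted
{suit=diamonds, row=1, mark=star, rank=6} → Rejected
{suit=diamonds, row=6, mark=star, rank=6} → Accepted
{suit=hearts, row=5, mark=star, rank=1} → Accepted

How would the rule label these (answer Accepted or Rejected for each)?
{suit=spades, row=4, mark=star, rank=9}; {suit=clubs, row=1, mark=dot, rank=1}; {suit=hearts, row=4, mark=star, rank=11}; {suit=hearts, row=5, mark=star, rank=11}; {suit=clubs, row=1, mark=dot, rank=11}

Accepted, Rejected, Accepted, Accepted, Rejected

The distinguishing property — mark is star AND row ≥ 3 — holds for all the 'Accepted' cases and none of the 'Rejected' cases.
{suit=spades, row=4, mark=star, rank=9} — mark is star, row = 4, hence Accepted. {suit=clubs, row=1, mark=dot, rank=1} — mark is dot, row = 1, hence Rejected. {suit=hearts, row=4, mark=star, rank=11} — mark is star, row = 4, hence Accepted. {suit=hearts, row=5, mark=star, rank=11} — mark is star, row = 5, hence Accepted. {suit=clubs, row=1, mark=dot, rank=11} — mark is dot, row = 1, hence Rejected.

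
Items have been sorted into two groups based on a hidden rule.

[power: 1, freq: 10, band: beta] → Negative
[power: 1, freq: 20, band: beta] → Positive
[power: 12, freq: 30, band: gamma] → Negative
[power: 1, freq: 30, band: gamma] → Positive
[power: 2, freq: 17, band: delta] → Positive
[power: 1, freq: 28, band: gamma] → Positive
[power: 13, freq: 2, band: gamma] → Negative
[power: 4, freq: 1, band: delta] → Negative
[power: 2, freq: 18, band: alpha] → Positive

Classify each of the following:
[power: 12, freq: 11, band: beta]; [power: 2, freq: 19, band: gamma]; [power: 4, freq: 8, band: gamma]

Negative, Positive, Negative

A rule that fits every label: power ≤ 2 AND freq ≥ 17 — true of each 'Positive' example, false of each 'Negative' one.
[power: 12, freq: 11, band: beta] — power = 12, freq = 11, hence Negative. [power: 2, freq: 19, band: gamma] — power = 2, freq = 19, hence Positive. [power: 4, freq: 8, band: gamma] — power = 4, freq = 8, hence Negative.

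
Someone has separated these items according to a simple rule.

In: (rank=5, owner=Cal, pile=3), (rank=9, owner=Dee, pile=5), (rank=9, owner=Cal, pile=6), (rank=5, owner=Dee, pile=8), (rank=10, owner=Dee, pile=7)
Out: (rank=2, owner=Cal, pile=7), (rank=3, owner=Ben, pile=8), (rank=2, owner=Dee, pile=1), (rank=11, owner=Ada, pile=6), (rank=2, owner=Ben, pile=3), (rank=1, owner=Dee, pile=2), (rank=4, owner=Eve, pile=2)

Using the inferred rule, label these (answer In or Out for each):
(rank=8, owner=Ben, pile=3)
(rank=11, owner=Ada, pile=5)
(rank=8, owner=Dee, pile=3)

In, Out, In

The pattern is that an item is 'In' exactly when: rank ≥ 5 AND rank ≤ 10.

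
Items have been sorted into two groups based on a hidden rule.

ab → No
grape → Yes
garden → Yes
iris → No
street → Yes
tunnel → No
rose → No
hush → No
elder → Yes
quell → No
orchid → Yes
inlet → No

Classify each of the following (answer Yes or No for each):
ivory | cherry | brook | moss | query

Yes, Yes, Yes, No, Yes

The common property of the 'Yes' items is: length ≥ 5 AND contains 'r'. No 'No' item has it.
ivory: Yes (length 5, has 'r'). cherry: Yes (length 6, has 'r'). brook: Yes (length 5, has 'r'). moss: No (length 4, no 'r'). query: Yes (length 5, has 'r').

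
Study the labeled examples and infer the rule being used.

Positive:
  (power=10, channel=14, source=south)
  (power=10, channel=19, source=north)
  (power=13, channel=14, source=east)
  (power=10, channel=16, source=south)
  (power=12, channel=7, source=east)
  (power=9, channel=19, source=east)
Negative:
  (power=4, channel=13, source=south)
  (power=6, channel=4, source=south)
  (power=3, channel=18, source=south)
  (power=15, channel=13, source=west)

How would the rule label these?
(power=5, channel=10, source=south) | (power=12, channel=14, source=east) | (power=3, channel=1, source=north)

Negative, Positive, Negative

'Positive' ⟺ power ≥ 9 AND power ≤ 13.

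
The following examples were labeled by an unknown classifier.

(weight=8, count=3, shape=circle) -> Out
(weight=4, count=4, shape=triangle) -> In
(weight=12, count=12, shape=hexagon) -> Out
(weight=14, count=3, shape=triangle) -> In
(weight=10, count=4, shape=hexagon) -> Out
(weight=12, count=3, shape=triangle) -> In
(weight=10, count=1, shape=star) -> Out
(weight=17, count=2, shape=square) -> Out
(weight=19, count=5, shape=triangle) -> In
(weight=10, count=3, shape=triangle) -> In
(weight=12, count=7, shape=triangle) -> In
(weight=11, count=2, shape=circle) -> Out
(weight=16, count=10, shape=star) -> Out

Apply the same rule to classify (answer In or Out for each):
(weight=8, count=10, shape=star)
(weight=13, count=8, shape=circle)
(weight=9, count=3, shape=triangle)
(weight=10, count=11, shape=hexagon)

Out, Out, In, Out

One predicate separates the groups cleanly: shape is triangle.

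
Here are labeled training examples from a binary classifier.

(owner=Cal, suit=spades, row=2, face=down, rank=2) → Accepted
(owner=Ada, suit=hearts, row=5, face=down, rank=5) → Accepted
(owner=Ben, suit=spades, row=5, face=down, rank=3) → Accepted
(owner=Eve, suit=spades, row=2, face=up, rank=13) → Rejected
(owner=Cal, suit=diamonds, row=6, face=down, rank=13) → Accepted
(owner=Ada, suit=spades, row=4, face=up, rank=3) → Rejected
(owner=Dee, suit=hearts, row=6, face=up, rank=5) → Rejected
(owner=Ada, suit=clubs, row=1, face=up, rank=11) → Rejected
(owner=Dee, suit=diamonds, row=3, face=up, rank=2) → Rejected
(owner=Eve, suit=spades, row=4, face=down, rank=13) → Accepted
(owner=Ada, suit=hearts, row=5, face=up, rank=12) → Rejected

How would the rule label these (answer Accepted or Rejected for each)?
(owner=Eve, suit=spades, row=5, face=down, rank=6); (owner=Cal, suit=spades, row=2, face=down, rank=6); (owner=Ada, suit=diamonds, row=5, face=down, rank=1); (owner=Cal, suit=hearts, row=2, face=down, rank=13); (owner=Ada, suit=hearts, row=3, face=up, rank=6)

Accepted, Accepted, Accepted, Accepted, Rejected

The classifier is using: face is down.
(owner=Eve, suit=spades, row=5, face=down, rank=6) → face is down → Accepted.
(owner=Cal, suit=spades, row=2, face=down, rank=6) → face is down → Accepted.
(owner=Ada, suit=diamonds, row=5, face=down, rank=1) → face is down → Accepted.
(owner=Cal, suit=hearts, row=2, face=down, rank=13) → face is down → Accepted.
(owner=Ada, suit=hearts, row=3, face=up, rank=6) → face is up → Rejected.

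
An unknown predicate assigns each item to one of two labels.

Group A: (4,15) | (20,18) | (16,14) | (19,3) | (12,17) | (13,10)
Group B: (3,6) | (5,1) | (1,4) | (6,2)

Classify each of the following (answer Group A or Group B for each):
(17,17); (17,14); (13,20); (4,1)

The common property of the 'Group A' items is: sum ≥ 19. No 'Group B' item has it.
(17,17) → 17+17 = 34 → Group A.
(17,14) → 17+14 = 31 → Group A.
(13,20) → 13+20 = 33 → Group A.
(4,1) → 4+1 = 5 → Group B.

Group A, Group A, Group A, Group B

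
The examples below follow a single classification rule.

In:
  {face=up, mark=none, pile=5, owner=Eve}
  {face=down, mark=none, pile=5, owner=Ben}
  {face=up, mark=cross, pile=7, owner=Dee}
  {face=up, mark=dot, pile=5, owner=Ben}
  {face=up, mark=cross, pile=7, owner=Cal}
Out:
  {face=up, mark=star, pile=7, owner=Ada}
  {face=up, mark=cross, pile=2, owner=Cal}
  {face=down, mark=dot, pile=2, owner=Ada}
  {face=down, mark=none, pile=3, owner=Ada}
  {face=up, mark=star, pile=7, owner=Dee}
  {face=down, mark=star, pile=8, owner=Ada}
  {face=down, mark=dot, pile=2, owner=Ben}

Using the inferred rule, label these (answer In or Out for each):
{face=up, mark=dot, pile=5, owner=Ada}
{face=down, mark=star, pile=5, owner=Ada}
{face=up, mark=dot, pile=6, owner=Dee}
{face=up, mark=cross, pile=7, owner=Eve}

The distinguishing property — mark is not star AND pile ≥ 5 — holds for all the 'In' cases and none of the 'Out' cases.
{face=up, mark=dot, pile=5, owner=Ada} → mark is dot, pile = 5 → In.
{face=down, mark=star, pile=5, owner=Ada} → mark is star, pile = 5 → Out.
{face=up, mark=dot, pile=6, owner=Dee} → mark is dot, pile = 6 → In.
{face=up, mark=cross, pile=7, owner=Eve} → mark is cross, pile = 7 → In.

In, Out, In, In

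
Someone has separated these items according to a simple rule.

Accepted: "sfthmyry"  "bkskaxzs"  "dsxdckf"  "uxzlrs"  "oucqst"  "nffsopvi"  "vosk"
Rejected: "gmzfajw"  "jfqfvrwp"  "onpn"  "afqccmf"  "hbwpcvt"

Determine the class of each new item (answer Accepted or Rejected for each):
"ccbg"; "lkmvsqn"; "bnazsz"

Rejected, Accepted, Accepted

'Accepted' ⟺ contains 's'.
Rejected: "ccbg", since no 's'. Accepted: "lkmvsqn", since has 's'. Accepted: "bnazsz", since has 's'.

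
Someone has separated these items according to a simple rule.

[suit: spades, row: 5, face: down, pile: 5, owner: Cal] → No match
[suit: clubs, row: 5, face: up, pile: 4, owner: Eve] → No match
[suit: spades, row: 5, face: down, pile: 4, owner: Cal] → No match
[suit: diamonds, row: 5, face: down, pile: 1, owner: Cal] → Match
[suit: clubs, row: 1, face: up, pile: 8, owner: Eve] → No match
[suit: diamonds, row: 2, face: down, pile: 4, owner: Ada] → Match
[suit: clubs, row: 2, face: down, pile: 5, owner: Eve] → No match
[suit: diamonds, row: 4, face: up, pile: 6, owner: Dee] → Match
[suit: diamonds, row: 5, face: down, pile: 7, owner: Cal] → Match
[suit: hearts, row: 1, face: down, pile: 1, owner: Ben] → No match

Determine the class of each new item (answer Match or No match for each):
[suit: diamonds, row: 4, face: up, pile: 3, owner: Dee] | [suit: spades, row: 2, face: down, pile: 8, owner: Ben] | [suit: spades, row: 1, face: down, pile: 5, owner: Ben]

Match, No match, No match

The pattern is that an item is 'Match' exactly when: suit is diamonds.
[suit: diamonds, row: 4, face: up, pile: 3, owner: Dee]: suit is diamonds, satisfies this → Match.
[suit: spades, row: 2, face: down, pile: 8, owner: Ben]: suit is spades, doesn't match → No match.
[suit: spades, row: 1, face: down, pile: 5, owner: Ben]: suit is spades, doesn't match → No match.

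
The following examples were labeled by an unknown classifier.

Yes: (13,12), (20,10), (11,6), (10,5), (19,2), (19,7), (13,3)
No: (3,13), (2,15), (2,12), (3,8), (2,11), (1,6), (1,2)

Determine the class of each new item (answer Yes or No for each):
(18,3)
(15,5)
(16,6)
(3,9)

Yes, Yes, Yes, No

All 'Yes' examples share one property — first > second — and every 'No' example lacks it.
(18,3): Yes (18 > 3). (15,5): Yes (15 > 5). (16,6): Yes (16 > 6). (3,9): No (3 < 9).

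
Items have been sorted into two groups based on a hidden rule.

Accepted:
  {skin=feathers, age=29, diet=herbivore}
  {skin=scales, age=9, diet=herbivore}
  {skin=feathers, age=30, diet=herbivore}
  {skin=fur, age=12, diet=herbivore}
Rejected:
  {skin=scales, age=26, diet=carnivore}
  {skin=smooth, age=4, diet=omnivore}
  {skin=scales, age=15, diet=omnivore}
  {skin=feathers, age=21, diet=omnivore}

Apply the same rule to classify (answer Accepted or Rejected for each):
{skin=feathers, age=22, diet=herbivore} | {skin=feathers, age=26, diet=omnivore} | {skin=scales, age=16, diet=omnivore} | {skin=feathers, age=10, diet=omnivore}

Accepted, Rejected, Rejected, Rejected

The classifier is using: diet is herbivore.
Accepted: {skin=feathers, age=22, diet=herbivore}, since diet is herbivore.
Rejected: {skin=feathers, age=26, diet=omnivore}, since diet is omnivore.
Rejected: {skin=scales, age=16, diet=omnivore}, since diet is omnivore.
Rejected: {skin=feathers, age=10, diet=omnivore}, since diet is omnivore.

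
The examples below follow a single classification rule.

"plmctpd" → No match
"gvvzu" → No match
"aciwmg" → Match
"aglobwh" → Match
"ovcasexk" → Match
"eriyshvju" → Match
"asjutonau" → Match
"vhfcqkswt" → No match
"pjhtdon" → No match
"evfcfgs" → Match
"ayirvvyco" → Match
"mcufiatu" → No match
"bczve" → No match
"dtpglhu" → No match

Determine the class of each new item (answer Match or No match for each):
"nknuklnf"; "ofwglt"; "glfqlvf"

No match, Match, No match

The rule appears to be: starts with a vowel.
No match: "nknuklnf", since starts with 'n'.
Match: "ofwglt", since starts with 'o'.
No match: "glfqlvf", since starts with 'g'.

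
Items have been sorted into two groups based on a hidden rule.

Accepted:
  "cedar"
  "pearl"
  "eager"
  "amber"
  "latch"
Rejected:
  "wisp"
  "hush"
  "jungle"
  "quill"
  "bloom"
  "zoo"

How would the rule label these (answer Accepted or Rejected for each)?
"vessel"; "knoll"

Rejected, Rejected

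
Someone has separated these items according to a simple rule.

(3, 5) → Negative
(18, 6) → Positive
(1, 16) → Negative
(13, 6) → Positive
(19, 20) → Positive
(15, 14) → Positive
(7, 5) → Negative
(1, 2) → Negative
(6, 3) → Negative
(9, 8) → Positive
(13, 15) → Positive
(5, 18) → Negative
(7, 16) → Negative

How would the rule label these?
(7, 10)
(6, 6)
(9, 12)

Negative, Negative, Positive

A rule that fits every label: first ≥ 8 — true of each 'Positive' example, false of each 'Negative' one.
(7, 10) → first 7 → Negative. (6, 6) → first 6 → Negative. (9, 12) → first 9 → Positive.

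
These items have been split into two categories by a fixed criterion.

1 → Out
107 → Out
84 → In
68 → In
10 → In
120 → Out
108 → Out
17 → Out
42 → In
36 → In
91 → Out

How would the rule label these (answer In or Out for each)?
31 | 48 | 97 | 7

All 'In' examples share one property — even AND at most 84 — and every 'Out' example lacks it.
31: Out (31 is odd, 31 ≤ 84).
48: In (48 is even, 48 ≤ 84).
97: Out (97 is odd, 97 > 84).
7: Out (7 is odd, 7 ≤ 84).

Out, In, Out, Out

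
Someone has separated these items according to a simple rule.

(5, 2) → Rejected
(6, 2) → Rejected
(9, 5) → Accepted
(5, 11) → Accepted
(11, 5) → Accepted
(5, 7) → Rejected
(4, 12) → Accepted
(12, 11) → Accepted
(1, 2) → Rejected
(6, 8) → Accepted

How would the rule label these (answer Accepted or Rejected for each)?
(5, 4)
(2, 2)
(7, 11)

Rejected, Rejected, Accepted

'Accepted' ⟺ sum ≥ 14.
(5, 4) — 5+4 = 9, hence Rejected.
(2, 2) — 2+2 = 4, hence Rejected.
(7, 11) — 7+11 = 18, hence Accepted.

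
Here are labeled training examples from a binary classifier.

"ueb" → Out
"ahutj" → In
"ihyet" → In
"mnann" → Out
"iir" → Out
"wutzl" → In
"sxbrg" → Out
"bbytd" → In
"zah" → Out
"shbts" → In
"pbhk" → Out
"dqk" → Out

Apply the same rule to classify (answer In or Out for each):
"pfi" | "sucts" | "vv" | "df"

Out, In, Out, Out

Checking candidate rules against both groups, what survives is: contains 't'.
"pfi": Out (no 't').
"sucts": In (has 't').
"vv": Out (no 't').
"df": Out (no 't').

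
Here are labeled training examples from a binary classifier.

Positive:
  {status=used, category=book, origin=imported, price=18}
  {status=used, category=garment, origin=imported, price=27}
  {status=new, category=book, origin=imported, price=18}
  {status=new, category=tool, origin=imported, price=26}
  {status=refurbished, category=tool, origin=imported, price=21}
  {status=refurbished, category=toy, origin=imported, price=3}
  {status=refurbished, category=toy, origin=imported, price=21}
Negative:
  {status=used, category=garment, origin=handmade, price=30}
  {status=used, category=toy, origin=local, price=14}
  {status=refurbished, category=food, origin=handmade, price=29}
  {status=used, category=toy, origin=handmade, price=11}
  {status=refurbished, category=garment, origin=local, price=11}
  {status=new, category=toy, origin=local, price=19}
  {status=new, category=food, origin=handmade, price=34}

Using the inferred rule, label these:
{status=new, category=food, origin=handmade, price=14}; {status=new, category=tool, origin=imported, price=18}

Negative, Positive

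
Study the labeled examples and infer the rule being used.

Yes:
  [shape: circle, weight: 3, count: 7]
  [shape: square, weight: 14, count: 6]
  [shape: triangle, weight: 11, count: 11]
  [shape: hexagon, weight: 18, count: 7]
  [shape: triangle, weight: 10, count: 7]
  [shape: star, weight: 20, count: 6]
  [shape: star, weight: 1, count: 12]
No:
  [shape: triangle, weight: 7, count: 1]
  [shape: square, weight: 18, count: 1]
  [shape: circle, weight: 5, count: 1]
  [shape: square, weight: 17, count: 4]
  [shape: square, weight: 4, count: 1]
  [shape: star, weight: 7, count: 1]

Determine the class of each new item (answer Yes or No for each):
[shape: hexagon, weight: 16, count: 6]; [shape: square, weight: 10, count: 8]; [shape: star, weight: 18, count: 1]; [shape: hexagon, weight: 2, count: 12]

Yes, Yes, No, Yes

The distinguishing property — count ≥ 6 — holds for all the 'Yes' cases and none of the 'No' cases.
[shape: hexagon, weight: 16, count: 6]: count = 6, matches → Yes. [shape: square, weight: 10, count: 8]: count = 8, matches → Yes. [shape: star, weight: 18, count: 1]: count = 1, does not pass → No. [shape: hexagon, weight: 2, count: 12]: count = 12, matches → Yes.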